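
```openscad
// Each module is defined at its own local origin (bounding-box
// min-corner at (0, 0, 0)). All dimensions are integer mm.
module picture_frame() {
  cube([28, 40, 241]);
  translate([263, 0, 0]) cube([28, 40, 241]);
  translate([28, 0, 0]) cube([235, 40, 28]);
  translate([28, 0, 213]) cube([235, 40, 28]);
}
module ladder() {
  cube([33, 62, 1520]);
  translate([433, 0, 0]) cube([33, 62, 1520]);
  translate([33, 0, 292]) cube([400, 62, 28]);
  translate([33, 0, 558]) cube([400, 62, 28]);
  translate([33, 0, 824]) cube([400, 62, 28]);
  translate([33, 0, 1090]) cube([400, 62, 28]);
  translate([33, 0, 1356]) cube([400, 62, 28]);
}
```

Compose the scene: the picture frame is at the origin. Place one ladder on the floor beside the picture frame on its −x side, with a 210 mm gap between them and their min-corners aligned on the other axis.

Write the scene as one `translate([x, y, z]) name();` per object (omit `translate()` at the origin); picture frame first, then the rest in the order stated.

picture_frame();
translate([-676, 0, 0]) ladder();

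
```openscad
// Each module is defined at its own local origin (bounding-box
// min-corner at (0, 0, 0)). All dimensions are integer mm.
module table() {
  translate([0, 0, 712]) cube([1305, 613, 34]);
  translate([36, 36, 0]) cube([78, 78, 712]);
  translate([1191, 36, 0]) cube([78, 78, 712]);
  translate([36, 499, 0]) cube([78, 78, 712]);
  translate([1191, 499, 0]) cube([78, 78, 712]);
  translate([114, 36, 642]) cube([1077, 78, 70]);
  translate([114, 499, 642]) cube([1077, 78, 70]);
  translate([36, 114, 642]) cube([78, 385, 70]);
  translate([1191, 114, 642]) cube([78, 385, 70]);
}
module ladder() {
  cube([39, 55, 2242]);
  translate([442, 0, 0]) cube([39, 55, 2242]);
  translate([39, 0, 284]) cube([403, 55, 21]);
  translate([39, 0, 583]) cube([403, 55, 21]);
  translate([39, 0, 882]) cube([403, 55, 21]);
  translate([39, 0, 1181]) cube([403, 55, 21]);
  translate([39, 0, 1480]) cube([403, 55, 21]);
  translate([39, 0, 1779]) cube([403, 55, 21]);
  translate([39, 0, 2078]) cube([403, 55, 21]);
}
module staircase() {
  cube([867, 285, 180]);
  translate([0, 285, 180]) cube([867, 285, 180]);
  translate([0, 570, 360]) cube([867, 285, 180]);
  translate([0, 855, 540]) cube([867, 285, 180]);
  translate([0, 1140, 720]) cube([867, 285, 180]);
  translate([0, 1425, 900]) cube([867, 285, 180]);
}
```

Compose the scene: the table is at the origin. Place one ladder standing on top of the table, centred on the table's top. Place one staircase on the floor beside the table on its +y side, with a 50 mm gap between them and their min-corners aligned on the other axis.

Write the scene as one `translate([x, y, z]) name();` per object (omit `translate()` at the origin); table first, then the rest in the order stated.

table();
translate([412, 279, 746]) ladder();
translate([0, 663, 0]) staircase();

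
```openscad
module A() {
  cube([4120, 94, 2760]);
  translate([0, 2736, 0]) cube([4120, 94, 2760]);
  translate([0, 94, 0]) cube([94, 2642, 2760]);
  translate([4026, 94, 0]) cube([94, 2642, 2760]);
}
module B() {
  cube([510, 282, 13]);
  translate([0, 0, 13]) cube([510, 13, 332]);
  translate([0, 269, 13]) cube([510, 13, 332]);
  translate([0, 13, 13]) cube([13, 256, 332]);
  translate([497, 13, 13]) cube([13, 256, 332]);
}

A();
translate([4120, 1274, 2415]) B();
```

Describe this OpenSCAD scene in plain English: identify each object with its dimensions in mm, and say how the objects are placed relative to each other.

A is the wall frame of a small rectangular building: four walls, each 2760 mm tall and 94 mm thick, enclosing a footprint 4120 mm (x) by 2830 mm (y) outside-to-outside, with no floor or roof. The front and back walls (the −y and +y sides) span the full width; the two side walls fit between them.

B is an open storage box with external size 510×282×345 mm and wall thickness 13 mm (the base is also 13 mm thick). The base covers the whole footprint; the four walls stand on the base, with the y-facing walls full-width and the x-facing walls fitting between their inner faces.

The open box is beside the house frame with their tops flush at z = 2760.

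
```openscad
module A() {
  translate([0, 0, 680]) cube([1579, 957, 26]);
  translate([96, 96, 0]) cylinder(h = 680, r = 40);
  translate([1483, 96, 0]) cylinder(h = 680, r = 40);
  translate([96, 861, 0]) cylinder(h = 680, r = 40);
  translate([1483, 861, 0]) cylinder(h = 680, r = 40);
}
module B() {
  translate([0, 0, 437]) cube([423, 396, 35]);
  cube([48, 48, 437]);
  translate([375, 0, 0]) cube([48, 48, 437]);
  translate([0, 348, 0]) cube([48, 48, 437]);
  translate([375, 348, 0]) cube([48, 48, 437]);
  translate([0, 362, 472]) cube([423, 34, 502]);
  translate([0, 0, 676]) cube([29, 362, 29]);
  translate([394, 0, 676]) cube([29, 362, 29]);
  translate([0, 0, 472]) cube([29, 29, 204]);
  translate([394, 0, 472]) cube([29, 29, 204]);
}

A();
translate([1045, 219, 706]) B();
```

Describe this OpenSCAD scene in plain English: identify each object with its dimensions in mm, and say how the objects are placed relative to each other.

A is a table: top 1579 mm (x) × 957 mm (y), 26 mm thick, upper face at z = 706 mm, on four round legs of 80 mm diameter, each leg's bounding box inset 56 mm from the nearest pair of top edges, running from z = 0 to the bottom of the top.

B is a chair: 423×396 mm seat, 35 mm thick, top at z = 472 mm, on four 48 mm square corner legs flush with the seat edges. A 34 mm thick backrest slab spans the full seat width, extending 502 mm above the seat top, its back face flush with the seat's +y edge. Two armrests of 29×29 mm section run along each side from the seat's front edge to the front of the backrest, top faces 233 mm above the seat top and outer faces flush with the seat's x-edges; a 29×29 mm post under the front of each armrest stands on the seat at the front corner.

The chair is on top of the table.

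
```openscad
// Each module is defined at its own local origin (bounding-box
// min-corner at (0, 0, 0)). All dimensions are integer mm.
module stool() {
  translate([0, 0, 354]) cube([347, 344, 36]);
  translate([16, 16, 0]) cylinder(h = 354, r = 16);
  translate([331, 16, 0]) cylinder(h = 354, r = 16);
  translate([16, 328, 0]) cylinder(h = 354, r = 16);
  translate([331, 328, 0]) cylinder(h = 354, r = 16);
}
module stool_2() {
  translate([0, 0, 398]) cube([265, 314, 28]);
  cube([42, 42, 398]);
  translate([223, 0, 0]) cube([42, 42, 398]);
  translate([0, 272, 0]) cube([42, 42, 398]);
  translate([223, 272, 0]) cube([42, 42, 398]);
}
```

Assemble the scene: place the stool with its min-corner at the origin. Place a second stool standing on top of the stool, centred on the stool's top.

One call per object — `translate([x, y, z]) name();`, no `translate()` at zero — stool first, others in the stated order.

stool();
translate([41, 15, 390]) stool_2();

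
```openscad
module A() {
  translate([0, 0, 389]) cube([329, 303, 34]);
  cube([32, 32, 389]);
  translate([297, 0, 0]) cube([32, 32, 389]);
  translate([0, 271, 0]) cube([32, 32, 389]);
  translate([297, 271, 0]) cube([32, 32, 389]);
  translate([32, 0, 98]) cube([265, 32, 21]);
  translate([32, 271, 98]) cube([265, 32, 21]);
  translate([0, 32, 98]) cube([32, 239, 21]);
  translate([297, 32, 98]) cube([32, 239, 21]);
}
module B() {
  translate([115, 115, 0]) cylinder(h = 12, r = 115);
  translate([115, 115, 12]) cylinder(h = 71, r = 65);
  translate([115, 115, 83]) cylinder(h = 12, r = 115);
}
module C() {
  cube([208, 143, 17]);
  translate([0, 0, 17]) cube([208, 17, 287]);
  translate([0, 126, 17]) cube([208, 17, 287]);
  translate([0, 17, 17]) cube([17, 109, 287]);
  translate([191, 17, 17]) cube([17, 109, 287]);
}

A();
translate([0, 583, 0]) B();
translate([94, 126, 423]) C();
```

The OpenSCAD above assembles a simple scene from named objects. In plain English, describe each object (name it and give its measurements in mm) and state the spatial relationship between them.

A is a four-legged stool. The seat is 329×303 mm, 34 mm thick, top at z = 423 mm. It stands on four square legs, each 32×32 mm in cross-section, from z = 0 to the seat underside, each flush with a corner of the seat. Four stretchers, 32 mm wide and 21 mm tall, connect adjacent legs with their undersides at z = 98 mm, each running between the inner faces of the legs it joins and aligned with the legs' outer faces on the other axis.

B is a spool: two coaxial disc flanges of radius 115 mm and thickness 12 mm, joined by a core cylinder of radius 65 mm and height 71 mm. The lower flange rests on z = 0 and the three cylinders share a vertical axis.

C is an open storage box with external size 208×143×304 mm and wall thickness 17 mm (the base is also 17 mm thick). The base covers the whole footprint; the four walls stand on the base, with the y-facing walls full-width and the x-facing walls fitting between their inner faces.

The spool is on the floor beside the stool on its +y side. The open box is on top of the stool.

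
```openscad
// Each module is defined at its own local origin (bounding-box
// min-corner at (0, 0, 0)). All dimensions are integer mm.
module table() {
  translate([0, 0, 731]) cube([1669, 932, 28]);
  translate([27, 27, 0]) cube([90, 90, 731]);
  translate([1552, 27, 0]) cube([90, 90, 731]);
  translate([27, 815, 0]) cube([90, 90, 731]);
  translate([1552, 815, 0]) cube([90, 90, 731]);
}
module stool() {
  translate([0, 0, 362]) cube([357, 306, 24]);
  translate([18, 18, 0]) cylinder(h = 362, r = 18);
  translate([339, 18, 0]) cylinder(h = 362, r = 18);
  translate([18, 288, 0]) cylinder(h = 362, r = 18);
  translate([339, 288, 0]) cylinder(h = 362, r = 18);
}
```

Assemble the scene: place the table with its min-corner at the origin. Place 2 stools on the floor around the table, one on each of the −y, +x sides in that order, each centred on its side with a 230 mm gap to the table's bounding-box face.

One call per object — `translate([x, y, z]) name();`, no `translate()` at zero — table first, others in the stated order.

table();
translate([656, -536, 0]) stool();
translate([1899, 313, 0]) stool();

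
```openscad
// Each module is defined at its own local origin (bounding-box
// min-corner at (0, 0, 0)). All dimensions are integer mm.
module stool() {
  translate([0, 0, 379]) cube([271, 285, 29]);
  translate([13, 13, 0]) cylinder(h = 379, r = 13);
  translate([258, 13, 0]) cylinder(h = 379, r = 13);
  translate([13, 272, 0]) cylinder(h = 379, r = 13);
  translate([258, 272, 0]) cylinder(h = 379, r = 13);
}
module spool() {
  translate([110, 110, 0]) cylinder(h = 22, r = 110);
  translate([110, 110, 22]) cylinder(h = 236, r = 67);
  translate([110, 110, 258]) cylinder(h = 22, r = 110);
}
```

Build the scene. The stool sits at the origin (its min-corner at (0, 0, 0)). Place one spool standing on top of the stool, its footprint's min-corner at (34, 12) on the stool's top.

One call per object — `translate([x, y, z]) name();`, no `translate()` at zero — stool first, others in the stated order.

stool();
translate([34, 12, 408]) spool();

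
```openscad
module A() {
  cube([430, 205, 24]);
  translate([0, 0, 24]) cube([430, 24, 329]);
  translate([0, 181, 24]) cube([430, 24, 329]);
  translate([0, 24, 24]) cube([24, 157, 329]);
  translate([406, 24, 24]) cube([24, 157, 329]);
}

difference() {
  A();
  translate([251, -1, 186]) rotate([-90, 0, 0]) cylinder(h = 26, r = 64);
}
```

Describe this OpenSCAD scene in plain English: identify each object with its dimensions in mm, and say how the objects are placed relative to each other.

A is an open-topped rectangular box: outside dimensions 430×205×353 mm, with a uniform wall and base thickness of 24 mm. The base is a full 430×205 slab on the floor; four walls sit on top of the base. The front and back walls (the −y and +y sides) span the full width; the two side walls fit between them.

The open box has a circular hole of radius 64 mm through its front wall, centred at (x = 251, z = 186).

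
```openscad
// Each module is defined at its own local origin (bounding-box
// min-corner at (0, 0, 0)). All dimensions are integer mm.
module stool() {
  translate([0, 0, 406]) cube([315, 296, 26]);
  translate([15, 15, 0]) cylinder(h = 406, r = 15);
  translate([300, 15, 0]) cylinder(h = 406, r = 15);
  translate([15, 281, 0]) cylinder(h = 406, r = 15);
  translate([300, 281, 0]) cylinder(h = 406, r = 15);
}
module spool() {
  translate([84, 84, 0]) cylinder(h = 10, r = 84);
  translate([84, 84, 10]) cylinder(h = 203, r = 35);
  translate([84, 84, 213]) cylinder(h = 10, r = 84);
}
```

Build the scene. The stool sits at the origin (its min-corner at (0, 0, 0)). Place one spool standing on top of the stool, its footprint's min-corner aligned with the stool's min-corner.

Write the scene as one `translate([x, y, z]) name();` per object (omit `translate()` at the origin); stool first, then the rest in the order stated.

stool();
translate([0, 0, 432]) spool();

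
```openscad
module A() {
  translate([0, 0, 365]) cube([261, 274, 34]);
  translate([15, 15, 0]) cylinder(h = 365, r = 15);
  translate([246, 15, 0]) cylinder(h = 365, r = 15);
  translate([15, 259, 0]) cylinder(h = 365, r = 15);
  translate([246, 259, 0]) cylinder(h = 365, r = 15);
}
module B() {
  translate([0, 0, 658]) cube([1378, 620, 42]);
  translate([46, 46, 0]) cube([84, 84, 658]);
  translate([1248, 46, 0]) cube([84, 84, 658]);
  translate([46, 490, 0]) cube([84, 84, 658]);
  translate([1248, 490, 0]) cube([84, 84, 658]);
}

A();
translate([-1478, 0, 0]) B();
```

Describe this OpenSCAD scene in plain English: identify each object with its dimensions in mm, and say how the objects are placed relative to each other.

A is a four-legged stool. The seat is a 261×274×34 mm slab whose top surface is at z = 399 mm; four round legs, each 30 mm in diameter, run from the floor (z = 0) to the underside of the seat, each leg's axis is inset half a diameter from the nearest pair of seat edges (so the leg's bounding box is flush with the corner).

B is a table: top 1378 mm (x) × 620 mm (y), 42 mm thick, upper face at z = 700 mm, on four 84×84 mm square legs, each inset 46 mm from the nearest pair of top edges, running from z = 0 to the bottom of the top.

The table is on the floor beside the stool on its −x side.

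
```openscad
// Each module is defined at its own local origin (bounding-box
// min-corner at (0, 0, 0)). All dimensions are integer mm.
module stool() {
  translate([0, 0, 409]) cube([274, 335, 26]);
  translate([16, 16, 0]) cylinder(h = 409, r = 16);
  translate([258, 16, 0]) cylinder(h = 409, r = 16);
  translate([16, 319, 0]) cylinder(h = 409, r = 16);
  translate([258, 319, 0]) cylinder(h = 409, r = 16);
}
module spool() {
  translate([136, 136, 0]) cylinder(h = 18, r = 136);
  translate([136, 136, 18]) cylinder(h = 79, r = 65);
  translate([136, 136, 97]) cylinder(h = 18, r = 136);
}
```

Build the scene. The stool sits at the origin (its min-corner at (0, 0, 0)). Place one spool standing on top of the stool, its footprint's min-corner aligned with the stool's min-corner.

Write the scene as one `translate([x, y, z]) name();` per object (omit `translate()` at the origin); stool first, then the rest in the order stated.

stool();
translate([0, 0, 435]) spool();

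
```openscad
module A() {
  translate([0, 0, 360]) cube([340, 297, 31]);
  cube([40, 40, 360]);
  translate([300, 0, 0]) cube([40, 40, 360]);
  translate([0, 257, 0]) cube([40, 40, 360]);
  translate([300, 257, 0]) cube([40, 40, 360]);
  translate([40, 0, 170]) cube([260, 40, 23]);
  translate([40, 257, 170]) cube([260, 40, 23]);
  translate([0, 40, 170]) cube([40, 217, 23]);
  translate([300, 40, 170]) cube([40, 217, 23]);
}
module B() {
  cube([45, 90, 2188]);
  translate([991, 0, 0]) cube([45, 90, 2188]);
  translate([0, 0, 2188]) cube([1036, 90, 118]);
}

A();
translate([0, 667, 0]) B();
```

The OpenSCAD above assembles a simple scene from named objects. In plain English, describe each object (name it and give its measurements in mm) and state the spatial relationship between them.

A is a four-legged stool. The seat is a 340×297×31 mm slab whose top surface is at z = 391 mm; four square legs, each 40×40 mm in cross-section, run from the floor (z = 0) to the underside of the seat, each flush with a corner of the seat. Four stretchers, 40 mm wide and 23 mm tall, connect adjacent legs with their undersides at z = 170 mm, each running between the inner faces of the legs it joins and aligned with the legs' outer faces on the other axis.

B is a rectangular door frame: two vertical jambs of 45×90 mm section, 2188 mm tall, with a clear opening 946 mm wide between their inner faces. A header 118 mm tall and 90 mm deep lies on top of the jambs and spans the full outside width.

The door frame is on the floor beside the stool on its +y side.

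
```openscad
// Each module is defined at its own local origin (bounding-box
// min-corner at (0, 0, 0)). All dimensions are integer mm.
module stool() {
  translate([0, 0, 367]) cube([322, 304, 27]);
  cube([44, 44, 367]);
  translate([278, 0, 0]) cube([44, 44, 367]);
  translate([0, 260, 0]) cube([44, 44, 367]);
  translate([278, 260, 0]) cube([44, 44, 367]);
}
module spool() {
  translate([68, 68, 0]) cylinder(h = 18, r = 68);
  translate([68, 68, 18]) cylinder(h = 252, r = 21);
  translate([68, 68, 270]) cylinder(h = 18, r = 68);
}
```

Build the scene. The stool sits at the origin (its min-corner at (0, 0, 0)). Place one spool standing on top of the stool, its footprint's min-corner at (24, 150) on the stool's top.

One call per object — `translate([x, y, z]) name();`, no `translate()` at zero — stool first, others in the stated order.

stool();
translate([24, 150, 394]) spool();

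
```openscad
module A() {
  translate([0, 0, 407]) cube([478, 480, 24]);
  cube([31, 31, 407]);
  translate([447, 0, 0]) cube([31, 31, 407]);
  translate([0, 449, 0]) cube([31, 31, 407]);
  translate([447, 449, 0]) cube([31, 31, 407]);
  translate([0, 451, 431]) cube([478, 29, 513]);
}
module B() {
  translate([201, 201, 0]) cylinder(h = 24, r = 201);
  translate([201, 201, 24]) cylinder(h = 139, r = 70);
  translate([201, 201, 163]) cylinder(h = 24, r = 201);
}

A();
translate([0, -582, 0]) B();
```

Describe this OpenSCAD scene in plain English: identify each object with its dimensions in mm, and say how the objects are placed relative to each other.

A is a chair. The seat is a 478×480×24 mm slab with its top at z = 431 mm, on four 31×31 mm corner legs (flush with the seat edges, standing on z = 0). A flat backrest 29 mm thick, 513 mm tall, spans the full seat width and rises from the seat top along its +y edge, rear face flush with the rear of the seat.

B is a spool: two coaxial disc flanges of radius 201 mm and thickness 24 mm, joined by a core cylinder of radius 70 mm and height 139 mm. The lower flange rests on z = 0 and the three cylinders share a vertical axis.

The spool is on the floor beside the chair on its −y side.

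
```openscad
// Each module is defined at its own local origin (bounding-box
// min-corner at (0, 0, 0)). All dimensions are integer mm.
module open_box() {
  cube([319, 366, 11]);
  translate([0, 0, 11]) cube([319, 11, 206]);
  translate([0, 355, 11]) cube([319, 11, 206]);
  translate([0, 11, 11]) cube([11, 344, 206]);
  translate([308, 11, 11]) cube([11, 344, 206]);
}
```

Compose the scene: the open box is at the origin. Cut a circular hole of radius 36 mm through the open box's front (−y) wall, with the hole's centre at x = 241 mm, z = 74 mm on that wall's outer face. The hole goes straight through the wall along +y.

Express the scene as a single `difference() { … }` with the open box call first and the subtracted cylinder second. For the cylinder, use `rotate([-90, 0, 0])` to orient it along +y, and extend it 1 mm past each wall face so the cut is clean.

difference() {
  open_box();
  translate([241, -1, 74]) rotate([-90, 0, 0]) cylinder(h = 13, r = 36);
}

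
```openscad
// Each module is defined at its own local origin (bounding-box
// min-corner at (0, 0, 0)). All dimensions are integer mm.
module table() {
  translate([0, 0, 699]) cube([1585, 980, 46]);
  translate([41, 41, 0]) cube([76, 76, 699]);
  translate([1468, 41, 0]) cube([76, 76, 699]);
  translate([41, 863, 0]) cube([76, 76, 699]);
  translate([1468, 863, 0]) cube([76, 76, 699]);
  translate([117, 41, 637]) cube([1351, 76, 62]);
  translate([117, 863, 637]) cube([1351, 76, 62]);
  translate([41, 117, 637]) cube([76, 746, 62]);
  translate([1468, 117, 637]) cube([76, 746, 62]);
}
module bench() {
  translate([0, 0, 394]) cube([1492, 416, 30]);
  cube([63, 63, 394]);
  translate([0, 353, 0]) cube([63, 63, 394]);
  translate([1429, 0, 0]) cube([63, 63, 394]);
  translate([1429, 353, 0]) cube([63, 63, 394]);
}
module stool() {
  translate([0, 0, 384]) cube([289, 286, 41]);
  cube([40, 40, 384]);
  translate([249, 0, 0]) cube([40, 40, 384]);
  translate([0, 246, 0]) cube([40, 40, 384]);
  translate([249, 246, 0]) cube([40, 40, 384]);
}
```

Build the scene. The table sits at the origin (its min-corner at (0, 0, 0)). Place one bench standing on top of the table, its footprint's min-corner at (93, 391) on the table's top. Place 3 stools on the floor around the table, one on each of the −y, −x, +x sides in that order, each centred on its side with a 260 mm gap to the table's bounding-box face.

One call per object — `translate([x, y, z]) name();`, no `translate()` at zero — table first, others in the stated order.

table();
translate([93, 391, 745]) bench();
translate([648, -546, 0]) stool();
translate([-549, 347, 0]) stool();
translate([1845, 347, 0]) stool();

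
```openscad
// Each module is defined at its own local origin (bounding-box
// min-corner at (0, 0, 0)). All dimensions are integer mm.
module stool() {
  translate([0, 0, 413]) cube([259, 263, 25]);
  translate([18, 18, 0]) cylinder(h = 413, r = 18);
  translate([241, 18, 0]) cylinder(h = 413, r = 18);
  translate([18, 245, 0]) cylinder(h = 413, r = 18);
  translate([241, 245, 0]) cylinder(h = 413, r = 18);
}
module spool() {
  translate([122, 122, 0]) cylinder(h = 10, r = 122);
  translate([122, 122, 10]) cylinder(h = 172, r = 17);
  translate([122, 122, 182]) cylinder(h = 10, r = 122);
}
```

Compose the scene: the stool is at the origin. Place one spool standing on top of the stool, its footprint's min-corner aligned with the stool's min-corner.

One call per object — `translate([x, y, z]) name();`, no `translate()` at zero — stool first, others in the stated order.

stool();
translate([0, 0, 438]) spool();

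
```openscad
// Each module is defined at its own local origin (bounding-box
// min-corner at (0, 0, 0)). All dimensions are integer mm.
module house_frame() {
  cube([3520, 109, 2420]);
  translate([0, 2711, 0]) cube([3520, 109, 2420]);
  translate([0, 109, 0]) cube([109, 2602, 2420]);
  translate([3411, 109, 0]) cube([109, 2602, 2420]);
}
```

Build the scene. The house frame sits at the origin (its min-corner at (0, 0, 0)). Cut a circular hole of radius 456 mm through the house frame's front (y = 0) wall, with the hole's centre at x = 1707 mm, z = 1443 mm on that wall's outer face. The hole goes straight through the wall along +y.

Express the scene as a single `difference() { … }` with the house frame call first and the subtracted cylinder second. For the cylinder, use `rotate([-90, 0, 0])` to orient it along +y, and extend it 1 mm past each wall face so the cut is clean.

difference() {
  house_frame();
  translate([1707, -1, 1443]) rotate([-90, 0, 0]) cylinder(h = 111, r = 456);
}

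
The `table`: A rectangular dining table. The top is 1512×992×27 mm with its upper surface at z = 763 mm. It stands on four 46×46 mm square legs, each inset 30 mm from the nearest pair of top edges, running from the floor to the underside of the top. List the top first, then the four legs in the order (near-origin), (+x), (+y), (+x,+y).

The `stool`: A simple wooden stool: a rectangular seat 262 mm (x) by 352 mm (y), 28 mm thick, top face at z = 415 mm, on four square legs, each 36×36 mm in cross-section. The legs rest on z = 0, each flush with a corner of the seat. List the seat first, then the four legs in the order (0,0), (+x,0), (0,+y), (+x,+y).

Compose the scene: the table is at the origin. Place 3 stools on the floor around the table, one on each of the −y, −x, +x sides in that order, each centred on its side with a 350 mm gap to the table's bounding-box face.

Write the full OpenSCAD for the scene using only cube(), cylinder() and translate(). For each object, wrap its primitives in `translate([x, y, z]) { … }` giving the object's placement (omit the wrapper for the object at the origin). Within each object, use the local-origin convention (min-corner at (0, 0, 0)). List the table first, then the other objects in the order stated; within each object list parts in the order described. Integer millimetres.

translate([0, 0, 736]) cube([1512, 992, 27]);
translate([30, 30, 0]) cube([46, 46, 736]);
translate([1436, 30, 0]) cube([46, 46, 736]);
translate([30, 916, 0]) cube([46, 46, 736]);
translate([1436, 916, 0]) cube([46, 46, 736]);
translate([625, -702, 0]) {
  translate([0, 0, 387]) cube([262, 352, 28]);
  cube([36, 36, 387]);
  translate([226, 0, 0]) cube([36, 36, 387]);
  translate([0, 316, 0]) cube([36, 36, 387]);
  translate([226, 316, 0]) cube([36, 36, 387]);
}
translate([-612, 320, 0]) {
  translate([0, 0, 387]) cube([262, 352, 28]);
  cube([36, 36, 387]);
  translate([226, 0, 0]) cube([36, 36, 387]);
  translate([0, 316, 0]) cube([36, 36, 387]);
  translate([226, 316, 0]) cube([36, 36, 387]);
}
translate([1862, 320, 0]) {
  translate([0, 0, 387]) cube([262, 352, 28]);
  cube([36, 36, 387]);
  translate([226, 0, 0]) cube([36, 36, 387]);
  translate([0, 316, 0]) cube([36, 36, 387]);
  translate([226, 316, 0]) cube([36, 36, 387]);
}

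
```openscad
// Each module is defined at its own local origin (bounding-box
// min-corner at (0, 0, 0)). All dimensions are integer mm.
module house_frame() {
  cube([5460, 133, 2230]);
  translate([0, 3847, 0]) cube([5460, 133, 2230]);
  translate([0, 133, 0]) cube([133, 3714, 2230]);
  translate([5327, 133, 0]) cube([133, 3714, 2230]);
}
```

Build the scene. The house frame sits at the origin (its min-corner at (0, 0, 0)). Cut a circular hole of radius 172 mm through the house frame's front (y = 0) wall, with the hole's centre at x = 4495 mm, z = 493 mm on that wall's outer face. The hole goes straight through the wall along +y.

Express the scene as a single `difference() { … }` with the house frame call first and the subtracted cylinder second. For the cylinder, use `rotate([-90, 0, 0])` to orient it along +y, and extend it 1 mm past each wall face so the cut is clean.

difference() {
  house_frame();
  translate([4495, -1, 493]) rotate([-90, 0, 0]) cylinder(h = 135, r = 172);
}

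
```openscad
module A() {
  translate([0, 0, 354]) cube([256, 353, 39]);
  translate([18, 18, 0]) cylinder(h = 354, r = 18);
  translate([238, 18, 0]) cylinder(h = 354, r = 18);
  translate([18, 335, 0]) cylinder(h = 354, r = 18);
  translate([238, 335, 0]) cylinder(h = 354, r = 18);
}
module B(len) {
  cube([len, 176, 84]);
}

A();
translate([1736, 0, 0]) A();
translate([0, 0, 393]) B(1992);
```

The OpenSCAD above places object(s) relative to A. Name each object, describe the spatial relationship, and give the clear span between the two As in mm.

Second stool starts at x = 1736; first ends at x = 256; clear span = 1736 − 256 = 1480 mm.

A is a stool. B is a beam. A beam spans the tops of two stools. The clear span between the two stools is 1480 mm.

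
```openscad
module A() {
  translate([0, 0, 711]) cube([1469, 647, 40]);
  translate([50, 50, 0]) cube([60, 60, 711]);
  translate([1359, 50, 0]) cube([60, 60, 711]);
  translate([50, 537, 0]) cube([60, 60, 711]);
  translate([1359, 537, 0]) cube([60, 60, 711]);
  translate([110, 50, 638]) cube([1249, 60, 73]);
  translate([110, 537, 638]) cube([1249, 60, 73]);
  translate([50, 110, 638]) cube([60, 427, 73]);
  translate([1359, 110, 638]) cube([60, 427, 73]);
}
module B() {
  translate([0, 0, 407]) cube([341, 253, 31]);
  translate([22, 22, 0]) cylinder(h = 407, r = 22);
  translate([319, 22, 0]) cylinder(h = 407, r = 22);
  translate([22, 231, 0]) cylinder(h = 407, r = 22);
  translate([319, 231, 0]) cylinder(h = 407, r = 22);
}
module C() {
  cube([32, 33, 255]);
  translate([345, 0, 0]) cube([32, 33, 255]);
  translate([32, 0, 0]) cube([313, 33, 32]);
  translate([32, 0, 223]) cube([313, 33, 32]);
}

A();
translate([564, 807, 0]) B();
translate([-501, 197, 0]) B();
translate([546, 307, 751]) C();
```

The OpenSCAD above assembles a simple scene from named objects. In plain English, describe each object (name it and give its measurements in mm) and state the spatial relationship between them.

A is a table with a 1469×647 mm rectangular top, 40 mm thick, top surface at z = 751 mm, supported by four 60×60 mm square legs, each inset 50 mm from the nearest pair of top edges, running from the floor. Four apron rails, 60 mm thick and 73 mm tall, run between adjacent legs with their top edges flush with the underside of the top and their outer faces flush with the legs' outer faces.

B is a simple wooden stool: a rectangular seat 341 mm (x) by 253 mm (y), 31 mm thick, top face at z = 438 mm, on four round legs, each 44 mm in diameter. The legs rest on z = 0, each leg's axis is inset half a diameter from the nearest pair of seat edges (so the leg's bounding box is flush with the corner).

C is a picture frame with a 313×191 mm rectangular opening (x by z) and a uniform 32 mm border on every side. Frame depth is 33 mm along y. It is built from two vertical stiles running the full outside height and two horizontal rails spanning the gap between the stiles.

Two stools sit around the table at the +y, −x sides. The picture frame is on top of the table, centred.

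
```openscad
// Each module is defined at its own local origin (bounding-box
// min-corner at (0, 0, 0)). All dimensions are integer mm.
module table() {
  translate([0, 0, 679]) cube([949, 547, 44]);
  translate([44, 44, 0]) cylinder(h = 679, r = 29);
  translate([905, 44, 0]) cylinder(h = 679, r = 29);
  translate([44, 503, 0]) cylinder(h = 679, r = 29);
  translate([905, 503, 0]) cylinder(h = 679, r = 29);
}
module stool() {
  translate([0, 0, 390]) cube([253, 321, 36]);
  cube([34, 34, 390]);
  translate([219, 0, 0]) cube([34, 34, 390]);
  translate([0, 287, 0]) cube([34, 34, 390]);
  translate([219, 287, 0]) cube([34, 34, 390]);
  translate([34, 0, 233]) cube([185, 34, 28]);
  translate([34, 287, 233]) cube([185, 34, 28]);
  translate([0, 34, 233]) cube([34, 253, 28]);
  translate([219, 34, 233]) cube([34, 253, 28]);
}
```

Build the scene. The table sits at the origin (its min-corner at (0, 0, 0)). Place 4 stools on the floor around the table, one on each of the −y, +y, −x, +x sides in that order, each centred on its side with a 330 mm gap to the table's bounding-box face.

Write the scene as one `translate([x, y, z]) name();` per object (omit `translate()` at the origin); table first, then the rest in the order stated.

table();
translate([348, -651, 0]) stool();
translate([348, 877, 0]) stool();
translate([-583, 113, 0]) stool();
translate([1279, 113, 0]) stool();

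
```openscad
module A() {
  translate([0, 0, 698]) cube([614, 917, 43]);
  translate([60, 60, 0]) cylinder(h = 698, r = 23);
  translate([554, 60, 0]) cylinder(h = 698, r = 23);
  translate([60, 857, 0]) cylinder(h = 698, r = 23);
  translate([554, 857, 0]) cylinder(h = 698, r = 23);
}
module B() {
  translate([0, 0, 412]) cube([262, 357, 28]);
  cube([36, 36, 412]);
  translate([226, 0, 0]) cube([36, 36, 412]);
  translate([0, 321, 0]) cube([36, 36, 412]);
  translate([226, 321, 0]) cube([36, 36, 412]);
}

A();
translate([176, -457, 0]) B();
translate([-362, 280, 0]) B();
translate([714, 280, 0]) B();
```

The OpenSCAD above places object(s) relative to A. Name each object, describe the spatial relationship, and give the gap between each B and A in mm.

A is a table. B is a stool. Three stools sit around the table at the −y, −x, +x sides. The gap between each stool and the table is 100 mm.

Each stool's nearest face is 100 mm from the table's bounding box.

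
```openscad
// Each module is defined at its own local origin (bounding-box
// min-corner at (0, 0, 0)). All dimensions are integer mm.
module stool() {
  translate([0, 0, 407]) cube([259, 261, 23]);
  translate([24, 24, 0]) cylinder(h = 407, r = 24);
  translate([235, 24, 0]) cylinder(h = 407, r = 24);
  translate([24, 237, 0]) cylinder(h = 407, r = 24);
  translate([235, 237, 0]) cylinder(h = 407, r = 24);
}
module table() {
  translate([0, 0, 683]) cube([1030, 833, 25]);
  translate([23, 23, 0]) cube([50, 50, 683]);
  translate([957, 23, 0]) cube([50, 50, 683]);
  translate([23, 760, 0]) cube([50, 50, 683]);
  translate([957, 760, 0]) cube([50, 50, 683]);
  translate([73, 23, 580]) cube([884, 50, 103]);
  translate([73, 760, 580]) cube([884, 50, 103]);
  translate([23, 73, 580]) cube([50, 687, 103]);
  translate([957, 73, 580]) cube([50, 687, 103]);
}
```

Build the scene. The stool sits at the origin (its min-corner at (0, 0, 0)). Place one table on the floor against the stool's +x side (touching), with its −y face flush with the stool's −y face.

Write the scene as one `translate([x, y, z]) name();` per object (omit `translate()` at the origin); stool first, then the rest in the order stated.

stool();
translate([259, 0, 0]) table();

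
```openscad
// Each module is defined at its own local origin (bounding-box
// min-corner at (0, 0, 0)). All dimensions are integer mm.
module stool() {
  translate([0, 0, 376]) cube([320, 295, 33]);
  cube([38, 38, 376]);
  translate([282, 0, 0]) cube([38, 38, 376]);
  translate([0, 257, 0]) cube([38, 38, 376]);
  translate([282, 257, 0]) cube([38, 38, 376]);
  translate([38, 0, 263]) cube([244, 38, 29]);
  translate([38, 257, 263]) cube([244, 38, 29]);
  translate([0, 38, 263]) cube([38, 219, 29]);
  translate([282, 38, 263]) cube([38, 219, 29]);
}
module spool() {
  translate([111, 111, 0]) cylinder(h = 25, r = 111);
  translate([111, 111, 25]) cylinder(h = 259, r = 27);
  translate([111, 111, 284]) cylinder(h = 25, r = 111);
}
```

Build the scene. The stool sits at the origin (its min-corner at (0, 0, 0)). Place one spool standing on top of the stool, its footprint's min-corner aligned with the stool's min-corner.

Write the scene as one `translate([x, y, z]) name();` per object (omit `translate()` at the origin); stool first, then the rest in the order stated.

stool();
translate([0, 0, 409]) spool();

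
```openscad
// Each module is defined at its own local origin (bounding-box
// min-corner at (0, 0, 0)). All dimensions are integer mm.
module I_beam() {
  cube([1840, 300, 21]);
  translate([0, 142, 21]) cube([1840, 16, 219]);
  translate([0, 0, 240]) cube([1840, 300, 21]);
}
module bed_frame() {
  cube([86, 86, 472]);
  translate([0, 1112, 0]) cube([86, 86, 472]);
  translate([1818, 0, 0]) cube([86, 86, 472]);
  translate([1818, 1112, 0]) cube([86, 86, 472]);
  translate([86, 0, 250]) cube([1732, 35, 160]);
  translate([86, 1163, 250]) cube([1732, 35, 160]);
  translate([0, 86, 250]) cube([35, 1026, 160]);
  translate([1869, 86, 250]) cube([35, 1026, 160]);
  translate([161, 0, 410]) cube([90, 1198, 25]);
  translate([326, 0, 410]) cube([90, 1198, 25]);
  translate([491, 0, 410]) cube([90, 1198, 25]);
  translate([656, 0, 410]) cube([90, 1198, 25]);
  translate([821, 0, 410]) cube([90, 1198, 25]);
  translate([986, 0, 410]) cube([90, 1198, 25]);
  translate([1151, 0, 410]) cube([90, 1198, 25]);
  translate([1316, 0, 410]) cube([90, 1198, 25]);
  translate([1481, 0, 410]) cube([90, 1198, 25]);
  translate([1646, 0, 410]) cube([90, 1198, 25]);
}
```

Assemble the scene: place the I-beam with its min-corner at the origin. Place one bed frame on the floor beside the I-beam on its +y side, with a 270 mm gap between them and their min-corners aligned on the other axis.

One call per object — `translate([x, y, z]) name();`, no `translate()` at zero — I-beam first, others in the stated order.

I_beam();
translate([0, 570, 0]) bed_frame();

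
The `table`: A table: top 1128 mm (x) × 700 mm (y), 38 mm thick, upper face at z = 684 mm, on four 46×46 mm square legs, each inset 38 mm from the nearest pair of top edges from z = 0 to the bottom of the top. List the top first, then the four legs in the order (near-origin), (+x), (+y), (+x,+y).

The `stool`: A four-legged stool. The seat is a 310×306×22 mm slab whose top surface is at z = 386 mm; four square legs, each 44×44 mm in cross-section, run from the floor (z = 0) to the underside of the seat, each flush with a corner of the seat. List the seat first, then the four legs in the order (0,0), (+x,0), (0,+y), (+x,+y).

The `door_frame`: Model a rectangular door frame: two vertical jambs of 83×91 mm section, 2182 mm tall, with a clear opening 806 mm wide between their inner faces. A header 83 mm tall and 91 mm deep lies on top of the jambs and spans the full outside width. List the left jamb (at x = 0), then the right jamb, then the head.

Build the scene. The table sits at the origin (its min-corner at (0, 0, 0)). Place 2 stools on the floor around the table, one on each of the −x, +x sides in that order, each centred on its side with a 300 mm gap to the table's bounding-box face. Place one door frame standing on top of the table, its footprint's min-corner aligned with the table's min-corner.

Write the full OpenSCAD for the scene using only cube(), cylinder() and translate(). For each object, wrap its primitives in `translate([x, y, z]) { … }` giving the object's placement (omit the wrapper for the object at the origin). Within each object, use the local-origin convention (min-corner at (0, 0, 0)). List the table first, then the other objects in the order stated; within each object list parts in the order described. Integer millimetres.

translate([0, 0, 646]) cube([1128, 700, 38]);
translate([38, 38, 0]) cube([46, 46, 646]);
translate([1044, 38, 0]) cube([46, 46, 646]);
translate([38, 616, 0]) cube([46, 46, 646]);
translate([1044, 616, 0]) cube([46, 46, 646]);
translate([-610, 197, 0]) {
  translate([0, 0, 364]) cube([310, 306, 22]);
  cube([44, 44, 364]);
  translate([266, 0, 0]) cube([44, 44, 364]);
  translate([0, 262, 0]) cube([44, 44, 364]);
  translate([266, 262, 0]) cube([44, 44, 364]);
}
translate([1428, 197, 0]) {
  translate([0, 0, 364]) cube([310, 306, 22]);
  cube([44, 44, 364]);
  translate([266, 0, 0]) cube([44, 44, 364]);
  translate([0, 262, 0]) cube([44, 44, 364]);
  translate([266, 262, 0]) cube([44, 44, 364]);
}
translate([0, 0, 684]) {
  cube([83, 91, 2182]);
  translate([889, 0, 0]) cube([83, 91, 2182]);
  translate([0, 0, 2182]) cube([972, 91, 83]);
}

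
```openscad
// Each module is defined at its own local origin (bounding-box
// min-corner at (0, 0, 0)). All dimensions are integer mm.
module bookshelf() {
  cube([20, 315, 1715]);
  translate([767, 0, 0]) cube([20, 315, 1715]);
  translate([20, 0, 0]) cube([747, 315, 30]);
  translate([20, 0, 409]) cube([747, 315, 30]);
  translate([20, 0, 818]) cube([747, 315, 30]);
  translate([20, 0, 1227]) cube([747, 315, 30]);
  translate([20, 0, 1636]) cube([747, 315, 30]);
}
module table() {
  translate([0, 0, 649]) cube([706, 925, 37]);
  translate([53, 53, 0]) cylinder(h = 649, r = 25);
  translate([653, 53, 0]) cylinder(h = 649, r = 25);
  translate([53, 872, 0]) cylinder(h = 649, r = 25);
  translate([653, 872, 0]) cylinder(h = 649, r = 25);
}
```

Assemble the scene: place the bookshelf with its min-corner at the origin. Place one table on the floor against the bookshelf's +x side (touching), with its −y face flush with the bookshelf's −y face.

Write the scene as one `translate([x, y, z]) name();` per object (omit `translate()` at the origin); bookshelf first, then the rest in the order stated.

bookshelf();
translate([787, 0, 0]) table();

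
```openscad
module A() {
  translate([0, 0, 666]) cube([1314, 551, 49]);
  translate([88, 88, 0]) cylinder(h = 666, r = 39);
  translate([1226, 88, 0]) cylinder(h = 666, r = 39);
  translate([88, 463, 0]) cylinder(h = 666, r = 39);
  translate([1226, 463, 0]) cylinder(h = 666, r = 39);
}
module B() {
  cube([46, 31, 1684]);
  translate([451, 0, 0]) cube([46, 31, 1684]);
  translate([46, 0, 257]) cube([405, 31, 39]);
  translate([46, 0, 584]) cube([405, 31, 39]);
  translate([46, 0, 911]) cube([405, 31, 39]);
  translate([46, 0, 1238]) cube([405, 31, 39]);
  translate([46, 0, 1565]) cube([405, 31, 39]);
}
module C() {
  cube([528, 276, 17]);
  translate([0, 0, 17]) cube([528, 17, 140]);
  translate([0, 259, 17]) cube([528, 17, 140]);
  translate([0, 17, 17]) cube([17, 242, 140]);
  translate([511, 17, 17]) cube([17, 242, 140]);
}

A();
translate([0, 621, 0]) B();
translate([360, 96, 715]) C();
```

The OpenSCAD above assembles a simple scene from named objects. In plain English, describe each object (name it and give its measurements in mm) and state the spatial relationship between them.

A is a table with a 1314×551 mm rectangular top, 49 mm thick, top surface at z = 715 mm, supported by four round legs of 78 mm diameter, each leg's bounding box inset 49 mm from the nearest pair of top edges, running from the floor.

B is a wooden ladder with two side rails of 46×31 mm section and 1684 mm height, set 497 mm apart overall. Between them run 5 rectangular rungs (31 mm deep, 39 mm thick), front faces flush with the rails' −y face. The bottom of the first rung is 257 mm above the floor and each subsequent rung is 327 mm higher than the one below.

C is an open-topped rectangular box: outside dimensions 528×276×157 mm, with a uniform wall and base thickness of 17 mm. The base is a full 528×276 slab on the floor; four walls sit on top of the base. The front and back walls (the −y and +y sides) span the full width; the two side walls fit between them.

The ladder is on the floor beside the table on its +y side. The open box is on top of the table.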